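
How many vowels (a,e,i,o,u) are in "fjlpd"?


Input: fjlpd
Checking each character:
  'f' at position 0: consonant
  'j' at position 1: consonant
  'l' at position 2: consonant
  'p' at position 3: consonant
  'd' at position 4: consonant
Total vowels: 0

0


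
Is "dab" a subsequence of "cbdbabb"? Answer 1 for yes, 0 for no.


Check if "dab" is a subsequence of "cbdbabb"
Greedy scan:
  Position 0 ('c'): no match needed
  Position 1 ('b'): no match needed
  Position 2 ('d'): matches sub[0] = 'd'
  Position 3 ('b'): no match needed
  Position 4 ('a'): matches sub[1] = 'a'
  Position 5 ('b'): matches sub[2] = 'b'
  Position 6 ('b'): no match needed
All 3 characters matched => is a subsequence

1


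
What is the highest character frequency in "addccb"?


Input: addccb
Character counts:
  'a': 1
  'b': 1
  'c': 2
  'd': 2
Maximum frequency: 2

2


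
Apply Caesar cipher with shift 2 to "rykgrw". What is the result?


Caesar cipher: shift "rykgrw" by 2
  'r' (pos 17) + 2 = pos 19 = 't'
  'y' (pos 24) + 2 = pos 0 = 'a'
  'k' (pos 10) + 2 = pos 12 = 'm'
  'g' (pos 6) + 2 = pos 8 = 'i'
  'r' (pos 17) + 2 = pos 19 = 't'
  'w' (pos 22) + 2 = pos 24 = 'y'
Result: tamity

tamity


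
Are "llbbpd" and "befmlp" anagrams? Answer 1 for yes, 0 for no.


Strings: "llbbpd", "befmlp"
Sorted first:  bbdllp
Sorted second: beflmp
Differ at position 1: 'b' vs 'e' => not anagrams

0


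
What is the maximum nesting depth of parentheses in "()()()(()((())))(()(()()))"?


Input: "()()()(()((())))(()(()()))"
Tracking depth:
  Position 0 '(': depth becomes 1
  Position 1 ')': depth becomes 0
  Position 2 '(': depth becomes 1
  Position 3 ')': depth becomes 0
  Position 4 '(': depth becomes 1
  Position 5 ')': depth becomes 0
  Position 6 '(': depth becomes 1
  Position 7 '(': depth becomes 2
  Position 8 ')': depth becomes 1
  Position 9 '(': depth becomes 2
  Position 10 '(': depth becomes 3
  Position 11 '(': depth becomes 4
  Position 12 ')': depth becomes 3
  Position 13 ')': depth becomes 2
  Position 14 ')': depth becomes 1
  Position 15 ')': depth becomes 0
  Position 16 '(': depth becomes 1
  Position 17 '(': depth becomes 2
  Position 18 ')': depth becomes 1
  Position 19 '(': depth becomes 2
  Position 20 '(': depth becomes 3
  Position 21 ')': depth becomes 2
  Position 22 '(': depth becomes 3
  Position 23 ')': depth becomes 2
  Position 24 ')': depth becomes 1
  Position 25 ')': depth becomes 0
Maximum depth reached: 4

4


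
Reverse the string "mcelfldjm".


Input: mcelfldjm
Reading characters right to left:
  Position 8: 'm'
  Position 7: 'j'
  Position 6: 'd'
  Position 5: 'l'
  Position 4: 'f'
  Position 3: 'l'
  Position 2: 'e'
  Position 1: 'c'
  Position 0: 'm'
Reversed: mjdlflecm

mjdlflecm


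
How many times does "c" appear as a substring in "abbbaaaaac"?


Searching for "c" in "abbbaaaaac"
Scanning each position:
  Position 0: "a" => no
  Position 1: "b" => no
  Position 2: "b" => no
  Position 3: "b" => no
  Position 4: "a" => no
  Position 5: "a" => no
  Position 6: "a" => no
  Position 7: "a" => no
  Position 8: "a" => no
  Position 9: "c" => MATCH
Total occurrences: 1

1


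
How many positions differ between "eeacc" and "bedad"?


Comparing "eeacc" and "bedad" position by position:
  Position 0: 'e' vs 'b' => DIFFER
  Position 1: 'e' vs 'e' => same
  Position 2: 'a' vs 'd' => DIFFER
  Position 3: 'c' vs 'a' => DIFFER
  Position 4: 'c' vs 'd' => DIFFER
Positions that differ: 4

4


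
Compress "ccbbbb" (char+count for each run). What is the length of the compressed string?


Input: ccbbbb
Runs:
  'c' x 2 => "c2"
  'b' x 4 => "b4"
Compressed: "c2b4"
Compressed length: 4

4


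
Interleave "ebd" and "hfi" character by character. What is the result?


Interleaving "ebd" and "hfi":
  Position 0: 'e' from first, 'h' from second => "eh"
  Position 1: 'b' from first, 'f' from second => "bf"
  Position 2: 'd' from first, 'i' from second => "di"
Result: ehbfdi

ehbfdi


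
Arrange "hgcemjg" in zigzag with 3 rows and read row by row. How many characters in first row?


Zigzag "hgcemjg" into 3 rows:
Placing characters:
  'h' => row 0
  'g' => row 1
  'c' => row 2
  'e' => row 1
  'm' => row 0
  'j' => row 1
  'g' => row 2
Rows:
  Row 0: "hm"
  Row 1: "gej"
  Row 2: "cg"
First row length: 2

2


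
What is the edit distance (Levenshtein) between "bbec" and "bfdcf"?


Computing edit distance: "bbec" -> "bfdcf"
DP table:
           b    f    d    c    f
      0    1    2    3    4    5
  b   1    0    1    2    3    4
  b   2    1    1    2    3    4
  e   3    2    2    2    3    4
  c   4    3    3    3    2    3
Edit distance = dp[4][5] = 3

3


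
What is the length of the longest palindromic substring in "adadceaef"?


Input: "adadceaef"
Checking substrings for palindromes:
  [0:3] "ada" (len 3) => palindrome
  [1:4] "dad" (len 3) => palindrome
  [5:8] "eae" (len 3) => palindrome
Longest palindromic substring: "ada" with length 3

3


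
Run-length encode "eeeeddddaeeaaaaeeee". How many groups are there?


Input: eeeeddddaeeaaaaeeee
Scanning for consecutive runs:
  Group 1: 'e' x 4 (positions 0-3)
  Group 2: 'd' x 4 (positions 4-7)
  Group 3: 'a' x 1 (positions 8-8)
  Group 4: 'e' x 2 (positions 9-10)
  Group 5: 'a' x 4 (positions 11-14)
  Group 6: 'e' x 4 (positions 15-18)
Total groups: 6

6


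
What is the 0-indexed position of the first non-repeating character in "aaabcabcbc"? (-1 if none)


Input: aaabcabcbc
Character frequencies:
  'a': 4
  'b': 3
  'c': 3
Scanning left to right for freq == 1:
  Position 0 ('a'): freq=4, skip
  Position 1 ('a'): freq=4, skip
  Position 2 ('a'): freq=4, skip
  Position 3 ('b'): freq=3, skip
  Position 4 ('c'): freq=3, skip
  Position 5 ('a'): freq=4, skip
  Position 6 ('b'): freq=3, skip
  Position 7 ('c'): freq=3, skip
  Position 8 ('b'): freq=3, skip
  Position 9 ('c'): freq=3, skip
  No unique character found => answer = -1

-1


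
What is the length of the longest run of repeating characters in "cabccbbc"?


Input: "cabccbbc"
Scanning for longest run:
  Position 1 ('a'): new char, reset run to 1
  Position 2 ('b'): new char, reset run to 1
  Position 3 ('c'): new char, reset run to 1
  Position 4 ('c'): continues run of 'c', length=2
  Position 5 ('b'): new char, reset run to 1
  Position 6 ('b'): continues run of 'b', length=2
  Position 7 ('c'): new char, reset run to 1
Longest run: 'c' with length 2

2


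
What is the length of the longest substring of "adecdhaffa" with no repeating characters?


Input: "adecdhaffa"
Sliding window (track last position of each char):
  Position 0 ('a'): window [0,0] length 1 -- new best
  Position 1 ('d'): window [0,1] length 2 -- new best
  Position 2 ('e'): window [0,2] length 3 -- new best
  Position 3 ('c'): window [0,3] length 4 -- new best
  Position 4 ('d'): repeat (last at 1), move window start to 2
  Position 4 ('d'): window [2,4] length 3
  Position 5 ('h'): window [2,5] length 4
  Position 6 ('a'): window [2,6] length 5 -- new best
  Position 7 ('f'): window [2,7] length 6 -- new best
  Position 8 ('f'): repeat (last at 7), move window start to 8
  Position 8 ('f'): window [8,8] length 1
  Position 9 ('a'): window [8,9] length 2
Longest substring with no repeats: "ecdhaf" with length 6

6


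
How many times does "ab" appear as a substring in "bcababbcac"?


Searching for "ab" in "bcababbcac"
Scanning each position:
  Position 0: "bc" => no
  Position 1: "ca" => no
  Position 2: "ab" => MATCH
  Position 3: "ba" => no
  Position 4: "ab" => MATCH
  Position 5: "bb" => no
  Position 6: "bc" => no
  Position 7: "ca" => no
  Position 8: "ac" => no
Total occurrences: 2

2


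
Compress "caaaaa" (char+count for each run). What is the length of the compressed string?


Input: caaaaa
Runs:
  'c' x 1 => "c1"
  'a' x 5 => "a5"
Compressed: "c1a5"
Compressed length: 4

4


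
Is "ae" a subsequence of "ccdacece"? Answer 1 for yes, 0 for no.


Check if "ae" is a subsequence of "ccdacece"
Greedy scan:
  Position 0 ('c'): no match needed
  Position 1 ('c'): no match needed
  Position 2 ('d'): no match needed
  Position 3 ('a'): matches sub[0] = 'a'
  Position 4 ('c'): no match needed
  Position 5 ('e'): matches sub[1] = 'e'
  Position 6 ('c'): no match needed
  Position 7 ('e'): no match needed
All 2 characters matched => is a subsequence

1


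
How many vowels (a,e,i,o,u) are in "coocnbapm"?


Input: coocnbapm
Checking each character:
  'c' at position 0: consonant
  'o' at position 1: vowel (running total: 1)
  'o' at position 2: vowel (running total: 2)
  'c' at position 3: consonant
  'n' at position 4: consonant
  'b' at position 5: consonant
  'a' at position 6: vowel (running total: 3)
  'p' at position 7: consonant
  'm' at position 8: consonant
Total vowels: 3

3


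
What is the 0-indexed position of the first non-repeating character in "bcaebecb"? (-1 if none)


Input: bcaebecb
Character frequencies:
  'a': 1
  'b': 3
  'c': 2
  'e': 2
Scanning left to right for freq == 1:
  Position 0 ('b'): freq=3, skip
  Position 1 ('c'): freq=2, skip
  Position 2 ('a'): unique! => answer = 2

2


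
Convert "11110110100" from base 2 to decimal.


Input: "11110110100" in base 2
Positional expansion:
  Digit '1' (value 1) x 2^10 = 1024
  Digit '1' (value 1) x 2^9 = 512
  Digit '1' (value 1) x 2^8 = 256
  Digit '1' (value 1) x 2^7 = 128
  Digit '0' (value 0) x 2^6 = 0
  Digit '1' (value 1) x 2^5 = 32
  Digit '1' (value 1) x 2^4 = 16
  Digit '0' (value 0) x 2^3 = 0
  Digit '1' (value 1) x 2^2 = 4
  Digit '0' (value 0) x 2^1 = 0
  Digit '0' (value 0) x 2^0 = 0
Sum = 1972

1972


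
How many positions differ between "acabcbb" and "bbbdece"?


Comparing "acabcbb" and "bbbdece" position by position:
  Position 0: 'a' vs 'b' => DIFFER
  Position 1: 'c' vs 'b' => DIFFER
  Position 2: 'a' vs 'b' => DIFFER
  Position 3: 'b' vs 'd' => DIFFER
  Position 4: 'c' vs 'e' => DIFFER
  Position 5: 'b' vs 'c' => DIFFER
  Position 6: 'b' vs 'e' => DIFFER
Positions that differ: 7

7


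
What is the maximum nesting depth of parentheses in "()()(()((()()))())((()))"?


Input: "()()(()((()()))())((()))"
Tracking depth:
  Position 0 '(': depth becomes 1
  Position 1 ')': depth becomes 0
  Position 2 '(': depth becomes 1
  Position 3 ')': depth becomes 0
  Position 4 '(': depth becomes 1
  Position 5 '(': depth becomes 2
  Position 6 ')': depth becomes 1
  Position 7 '(': depth becomes 2
  Position 8 '(': depth becomes 3
  Position 9 '(': depth becomes 4
  Position 10 ')': depth becomes 3
  Position 11 '(': depth becomes 4
  Position 12 ')': depth becomes 3
  Position 13 ')': depth becomes 2
  Position 14 ')': depth becomes 1
  Position 15 '(': depth becomes 2
  Position 16 ')': depth becomes 1
  Position 17 ')': depth becomes 0
  Position 18 '(': depth becomes 1
  Position 19 '(': depth becomes 2
  Position 20 '(': depth becomes 3
  Position 21 ')': depth becomes 2
  Position 22 ')': depth becomes 1
  Position 23 ')': depth becomes 0
Maximum depth reached: 4

4


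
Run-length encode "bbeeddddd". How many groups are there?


Input: bbeeddddd
Scanning for consecutive runs:
  Group 1: 'b' x 2 (positions 0-1)
  Group 2: 'e' x 2 (positions 2-3)
  Group 3: 'd' x 5 (positions 4-8)
Total groups: 3

3


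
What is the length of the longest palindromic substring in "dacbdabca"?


Input: "dacbdabca"
Checking substrings for palindromes:
  No multi-char palindromic substrings found
Longest palindromic substring: "d" with length 1

1


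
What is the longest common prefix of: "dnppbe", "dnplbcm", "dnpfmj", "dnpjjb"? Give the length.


Words: dnppbe, dnplbcm, dnpfmj, dnpjjb
  Position 0: all 'd' => match
  Position 1: all 'n' => match
  Position 2: all 'p' => match
  Position 3: ('p', 'l', 'f', 'j') => mismatch, stop
LCP = "dnp" (length 3)

3


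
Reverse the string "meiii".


Input: meiii
Reading characters right to left:
  Position 4: 'i'
  Position 3: 'i'
  Position 2: 'i'
  Position 1: 'e'
  Position 0: 'm'
Reversed: iiiem

iiiem


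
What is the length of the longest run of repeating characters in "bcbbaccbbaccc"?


Input: "bcbbaccbbaccc"
Scanning for longest run:
  Position 1 ('c'): new char, reset run to 1
  Position 2 ('b'): new char, reset run to 1
  Position 3 ('b'): continues run of 'b', length=2
  Position 4 ('a'): new char, reset run to 1
  Position 5 ('c'): new char, reset run to 1
  Position 6 ('c'): continues run of 'c', length=2
  Position 7 ('b'): new char, reset run to 1
  Position 8 ('b'): continues run of 'b', length=2
  Position 9 ('a'): new char, reset run to 1
  Position 10 ('c'): new char, reset run to 1
  Position 11 ('c'): continues run of 'c', length=2
  Position 12 ('c'): continues run of 'c', length=3
Longest run: 'c' with length 3

3


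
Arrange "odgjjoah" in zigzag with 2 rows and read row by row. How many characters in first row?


Zigzag "odgjjoah" into 2 rows:
Placing characters:
  'o' => row 0
  'd' => row 1
  'g' => row 0
  'j' => row 1
  'j' => row 0
  'o' => row 1
  'a' => row 0
  'h' => row 1
Rows:
  Row 0: "ogja"
  Row 1: "djoh"
First row length: 4

4


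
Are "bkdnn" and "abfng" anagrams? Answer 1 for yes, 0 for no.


Strings: "bkdnn", "abfng"
Sorted first:  bdknn
Sorted second: abfgn
Differ at position 0: 'b' vs 'a' => not anagrams

0


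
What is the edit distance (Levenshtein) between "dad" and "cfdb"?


Computing edit distance: "dad" -> "cfdb"
DP table:
           c    f    d    b
      0    1    2    3    4
  d   1    1    2    2    3
  a   2    2    2    3    3
  d   3    3    3    2    3
Edit distance = dp[3][4] = 3

3


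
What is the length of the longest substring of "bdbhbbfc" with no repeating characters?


Input: "bdbhbbfc"
Sliding window (track last position of each char):
  Position 0 ('b'): window [0,0] length 1 -- new best
  Position 1 ('d'): window [0,1] length 2 -- new best
  Position 2 ('b'): repeat (last at 0), move window start to 1
  Position 2 ('b'): window [1,2] length 2
  Position 3 ('h'): window [1,3] length 3 -- new best
  Position 4 ('b'): repeat (last at 2), move window start to 3
  Position 4 ('b'): window [3,4] length 2
  Position 5 ('b'): repeat (last at 4), move window start to 5
  Position 5 ('b'): window [5,5] length 1
  Position 6 ('f'): window [5,6] length 2
  Position 7 ('c'): window [5,7] length 3
Longest substring with no repeats: "dbh" with length 3

3


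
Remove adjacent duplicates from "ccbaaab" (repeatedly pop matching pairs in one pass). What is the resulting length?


Input: ccbaaab
Stack-based adjacent duplicate removal:
  Read 'c': push. Stack: c
  Read 'c': matches stack top 'c' => pop. Stack: (empty)
  Read 'b': push. Stack: b
  Read 'a': push. Stack: ba
  Read 'a': matches stack top 'a' => pop. Stack: b
  Read 'a': push. Stack: ba
  Read 'b': push. Stack: bab
Final stack: "bab" (length 3)

3


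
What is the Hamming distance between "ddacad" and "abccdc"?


Comparing "ddacad" and "abccdc" position by position:
  Position 0: 'd' vs 'a' => differ
  Position 1: 'd' vs 'b' => differ
  Position 2: 'a' vs 'c' => differ
  Position 3: 'c' vs 'c' => same
  Position 4: 'a' vs 'd' => differ
  Position 5: 'd' vs 'c' => differ
Total differences (Hamming distance): 5

5


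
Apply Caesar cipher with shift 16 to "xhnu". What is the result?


Caesar cipher: shift "xhnu" by 16
  'x' (pos 23) + 16 = pos 13 = 'n'
  'h' (pos 7) + 16 = pos 23 = 'x'
  'n' (pos 13) + 16 = pos 3 = 'd'
  'u' (pos 20) + 16 = pos 10 = 'k'
Result: nxdk

nxdk


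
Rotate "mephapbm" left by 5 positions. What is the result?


Input: "mephapbm", rotate left by 5
First 5 characters: "mepha"
Remaining characters: "pbm"
Concatenate remaining + first: "pbm" + "mepha" = "pbmmepha"

pbmmepha


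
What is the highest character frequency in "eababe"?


Input: eababe
Character counts:
  'a': 2
  'b': 2
  'e': 2
Maximum frequency: 2

2


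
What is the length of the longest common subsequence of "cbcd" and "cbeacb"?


LCS of "cbcd" and "cbeacb"
DP table:
           c    b    e    a    c    b
      0    0    0    0    0    0    0
  c   0    1    1    1    1    1    1
  b   0    1    2    2    2    2    2
  c   0    1    2    2    2    3    3
  d   0    1    2    2    2    3    3
LCS length = dp[4][6] = 3

3


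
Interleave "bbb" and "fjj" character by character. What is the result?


Interleaving "bbb" and "fjj":
  Position 0: 'b' from first, 'f' from second => "bf"
  Position 1: 'b' from first, 'j' from second => "bj"
  Position 2: 'b' from first, 'j' from second => "bj"
Result: bfbjbj

bfbjbj


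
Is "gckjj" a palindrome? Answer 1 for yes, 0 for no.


Input: gckjj
Reversed: jjkcg
  Compare pos 0 ('g') with pos 4 ('j'): MISMATCH
  Compare pos 1 ('c') with pos 3 ('j'): MISMATCH
Result: not a palindrome

0


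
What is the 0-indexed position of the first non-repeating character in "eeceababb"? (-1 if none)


Input: eeceababb
Character frequencies:
  'a': 2
  'b': 3
  'c': 1
  'e': 3
Scanning left to right for freq == 1:
  Position 0 ('e'): freq=3, skip
  Position 1 ('e'): freq=3, skip
  Position 2 ('c'): unique! => answer = 2

2


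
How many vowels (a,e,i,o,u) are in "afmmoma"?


Input: afmmoma
Checking each character:
  'a' at position 0: vowel (running total: 1)
  'f' at position 1: consonant
  'm' at position 2: consonant
  'm' at position 3: consonant
  'o' at position 4: vowel (running total: 2)
  'm' at position 5: consonant
  'a' at position 6: vowel (running total: 3)
Total vowels: 3

3


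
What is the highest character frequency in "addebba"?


Input: addebba
Character counts:
  'a': 2
  'b': 2
  'd': 2
  'e': 1
Maximum frequency: 2

2


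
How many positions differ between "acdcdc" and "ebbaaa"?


Comparing "acdcdc" and "ebbaaa" position by position:
  Position 0: 'a' vs 'e' => DIFFER
  Position 1: 'c' vs 'b' => DIFFER
  Position 2: 'd' vs 'b' => DIFFER
  Position 3: 'c' vs 'a' => DIFFER
  Position 4: 'd' vs 'a' => DIFFER
  Position 5: 'c' vs 'a' => DIFFER
Positions that differ: 6

6


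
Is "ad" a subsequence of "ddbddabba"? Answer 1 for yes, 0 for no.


Check if "ad" is a subsequence of "ddbddabba"
Greedy scan:
  Position 0 ('d'): no match needed
  Position 1 ('d'): no match needed
  Position 2 ('b'): no match needed
  Position 3 ('d'): no match needed
  Position 4 ('d'): no match needed
  Position 5 ('a'): matches sub[0] = 'a'
  Position 6 ('b'): no match needed
  Position 7 ('b'): no match needed
  Position 8 ('a'): no match needed
Only matched 1/2 characters => not a subsequence

0


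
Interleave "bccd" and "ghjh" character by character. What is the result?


Interleaving "bccd" and "ghjh":
  Position 0: 'b' from first, 'g' from second => "bg"
  Position 1: 'c' from first, 'h' from second => "ch"
  Position 2: 'c' from first, 'j' from second => "cj"
  Position 3: 'd' from first, 'h' from second => "dh"
Result: bgchcjdh

bgchcjdh


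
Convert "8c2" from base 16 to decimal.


Input: "8c2" in base 16
Positional expansion:
  Digit '8' (value 8) x 16^2 = 2048
  Digit 'c' (value 12) x 16^1 = 192
  Digit '2' (value 2) x 16^0 = 2
Sum = 2242

2242


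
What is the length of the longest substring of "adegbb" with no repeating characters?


Input: "adegbb"
Sliding window (track last position of each char):
  Position 0 ('a'): window [0,0] length 1 -- new best
  Position 1 ('d'): window [0,1] length 2 -- new best
  Position 2 ('e'): window [0,2] length 3 -- new best
  Position 3 ('g'): window [0,3] length 4 -- new best
  Position 4 ('b'): window [0,4] length 5 -- new best
  Position 5 ('b'): repeat (last at 4), move window start to 5
  Position 5 ('b'): window [5,5] length 1
Longest substring with no repeats: "adegb" with length 5

5


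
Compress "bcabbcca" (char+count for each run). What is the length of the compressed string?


Input: bcabbcca
Runs:
  'b' x 1 => "b1"
  'c' x 1 => "c1"
  'a' x 1 => "a1"
  'b' x 2 => "b2"
  'c' x 2 => "c2"
  'a' x 1 => "a1"
Compressed: "b1c1a1b2c2a1"
Compressed length: 12

12


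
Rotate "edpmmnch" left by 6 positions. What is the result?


Input: "edpmmnch", rotate left by 6
First 6 characters: "edpmmn"
Remaining characters: "ch"
Concatenate remaining + first: "ch" + "edpmmn" = "chedpmmn"

chedpmmn


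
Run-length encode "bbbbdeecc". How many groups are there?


Input: bbbbdeecc
Scanning for consecutive runs:
  Group 1: 'b' x 4 (positions 0-3)
  Group 2: 'd' x 1 (positions 4-4)
  Group 3: 'e' x 2 (positions 5-6)
  Group 4: 'c' x 2 (positions 7-8)
Total groups: 4

4


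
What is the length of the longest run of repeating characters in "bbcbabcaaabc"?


Input: "bbcbabcaaabc"
Scanning for longest run:
  Position 1 ('b'): continues run of 'b', length=2
  Position 2 ('c'): new char, reset run to 1
  Position 3 ('b'): new char, reset run to 1
  Position 4 ('a'): new char, reset run to 1
  Position 5 ('b'): new char, reset run to 1
  Position 6 ('c'): new char, reset run to 1
  Position 7 ('a'): new char, reset run to 1
  Position 8 ('a'): continues run of 'a', length=2
  Position 9 ('a'): continues run of 'a', length=3
  Position 10 ('b'): new char, reset run to 1
  Position 11 ('c'): new char, reset run to 1
Longest run: 'a' with length 3

3


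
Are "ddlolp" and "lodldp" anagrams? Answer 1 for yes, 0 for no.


Strings: "ddlolp", "lodldp"
Sorted first:  ddllop
Sorted second: ddllop
Sorted forms match => anagrams

1


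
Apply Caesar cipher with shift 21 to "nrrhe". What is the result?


Caesar cipher: shift "nrrhe" by 21
  'n' (pos 13) + 21 = pos 8 = 'i'
  'r' (pos 17) + 21 = pos 12 = 'm'
  'r' (pos 17) + 21 = pos 12 = 'm'
  'h' (pos 7) + 21 = pos 2 = 'c'
  'e' (pos 4) + 21 = pos 25 = 'z'
Result: immcz

immcz


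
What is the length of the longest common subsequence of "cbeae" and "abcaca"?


LCS of "cbeae" and "abcaca"
DP table:
           a    b    c    a    c    a
      0    0    0    0    0    0    0
  c   0    0    0    1    1    1    1
  b   0    0    1    1    1    1    1
  e   0    0    1    1    1    1    1
  a   0    1    1    1    2    2    2
  e   0    1    1    1    2    2    2
LCS length = dp[5][6] = 2

2


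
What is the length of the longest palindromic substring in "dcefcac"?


Input: "dcefcac"
Checking substrings for palindromes:
  [4:7] "cac" (len 3) => palindrome
Longest palindromic substring: "cac" with length 3

3


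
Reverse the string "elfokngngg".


Input: elfokngngg
Reading characters right to left:
  Position 9: 'g'
  Position 8: 'g'
  Position 7: 'n'
  Position 6: 'g'
  Position 5: 'n'
  Position 4: 'k'
  Position 3: 'o'
  Position 2: 'f'
  Position 1: 'l'
  Position 0: 'e'
Reversed: ggngnkofle

ggngnkofle


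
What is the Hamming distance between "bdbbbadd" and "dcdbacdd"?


Comparing "bdbbbadd" and "dcdbacdd" position by position:
  Position 0: 'b' vs 'd' => differ
  Position 1: 'd' vs 'c' => differ
  Position 2: 'b' vs 'd' => differ
  Position 3: 'b' vs 'b' => same
  Position 4: 'b' vs 'a' => differ
  Position 5: 'a' vs 'c' => differ
  Position 6: 'd' vs 'd' => same
  Position 7: 'd' vs 'd' => same
Total differences (Hamming distance): 5

5


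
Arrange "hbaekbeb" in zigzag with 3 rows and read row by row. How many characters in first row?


Zigzag "hbaekbeb" into 3 rows:
Placing characters:
  'h' => row 0
  'b' => row 1
  'a' => row 2
  'e' => row 1
  'k' => row 0
  'b' => row 1
  'e' => row 2
  'b' => row 1
Rows:
  Row 0: "hk"
  Row 1: "bebb"
  Row 2: "ae"
First row length: 2

2


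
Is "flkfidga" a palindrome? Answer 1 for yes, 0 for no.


Input: flkfidga
Reversed: agdifklf
  Compare pos 0 ('f') with pos 7 ('a'): MISMATCH
  Compare pos 1 ('l') with pos 6 ('g'): MISMATCH
  Compare pos 2 ('k') with pos 5 ('d'): MISMATCH
  Compare pos 3 ('f') with pos 4 ('i'): MISMATCH
Result: not a palindrome

0


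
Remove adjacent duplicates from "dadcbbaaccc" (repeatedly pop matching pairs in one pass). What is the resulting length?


Input: dadcbbaaccc
Stack-based adjacent duplicate removal:
  Read 'd': push. Stack: d
  Read 'a': push. Stack: da
  Read 'd': push. Stack: dad
  Read 'c': push. Stack: dadc
  Read 'b': push. Stack: dadcb
  Read 'b': matches stack top 'b' => pop. Stack: dadc
  Read 'a': push. Stack: dadca
  Read 'a': matches stack top 'a' => pop. Stack: dadc
  Read 'c': matches stack top 'c' => pop. Stack: dad
  Read 'c': push. Stack: dadc
  Read 'c': matches stack top 'c' => pop. Stack: dad
Final stack: "dad" (length 3)

3


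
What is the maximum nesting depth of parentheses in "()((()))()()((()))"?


Input: "()((()))()()((()))"
Tracking depth:
  Position 0 '(': depth becomes 1
  Position 1 ')': depth becomes 0
  Position 2 '(': depth becomes 1
  Position 3 '(': depth becomes 2
  Position 4 '(': depth becomes 3
  Position 5 ')': depth becomes 2
  Position 6 ')': depth becomes 1
  Position 7 ')': depth becomes 0
  Position 8 '(': depth becomes 1
  Position 9 ')': depth becomes 0
  Position 10 '(': depth becomes 1
  Position 11 ')': depth becomes 0
  Position 12 '(': depth becomes 1
  Position 13 '(': depth becomes 2
  Position 14 '(': depth becomes 3
  Position 15 ')': depth becomes 2
  Position 16 ')': depth becomes 1
  Position 17 ')': depth becomes 0
Maximum depth reached: 3

3


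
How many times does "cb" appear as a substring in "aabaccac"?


Searching for "cb" in "aabaccac"
Scanning each position:
  Position 0: "aa" => no
  Position 1: "ab" => no
  Position 2: "ba" => no
  Position 3: "ac" => no
  Position 4: "cc" => no
  Position 5: "ca" => no
  Position 6: "ac" => no
Total occurrences: 0

0


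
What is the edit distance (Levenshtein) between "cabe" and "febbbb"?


Computing edit distance: "cabe" -> "febbbb"
DP table:
           f    e    b    b    b    b
      0    1    2    3    4    5    6
  c   1    1    2    3    4    5    6
  a   2    2    2    3    4    5    6
  b   3    3    3    2    3    4    5
  e   4    4    3    3    3    4    5
Edit distance = dp[4][6] = 5

5


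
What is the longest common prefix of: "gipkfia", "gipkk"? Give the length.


Words: gipkfia, gipkk
  Position 0: all 'g' => match
  Position 1: all 'i' => match
  Position 2: all 'p' => match
  Position 3: all 'k' => match
  Position 4: ('f', 'k') => mismatch, stop
LCP = "gipk" (length 4)

4


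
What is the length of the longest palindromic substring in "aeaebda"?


Input: "aeaebda"
Checking substrings for palindromes:
  [0:3] "aea" (len 3) => palindrome
  [1:4] "eae" (len 3) => palindrome
Longest palindromic substring: "aea" with length 3

3


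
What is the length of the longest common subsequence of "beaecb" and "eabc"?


LCS of "beaecb" and "eabc"
DP table:
           e    a    b    c
      0    0    0    0    0
  b   0    0    0    1    1
  e   0    1    1    1    1
  a   0    1    2    2    2
  e   0    1    2    2    2
  c   0    1    2    2    3
  b   0    1    2    3    3
LCS length = dp[6][4] = 3

3


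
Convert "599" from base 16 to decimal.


Input: "599" in base 16
Positional expansion:
  Digit '5' (value 5) x 16^2 = 1280
  Digit '9' (value 9) x 16^1 = 144
  Digit '9' (value 9) x 16^0 = 9
Sum = 1433

1433


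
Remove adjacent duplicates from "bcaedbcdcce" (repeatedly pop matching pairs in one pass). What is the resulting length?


Input: bcaedbcdcce
Stack-based adjacent duplicate removal:
  Read 'b': push. Stack: b
  Read 'c': push. Stack: bc
  Read 'a': push. Stack: bca
  Read 'e': push. Stack: bcae
  Read 'd': push. Stack: bcaed
  Read 'b': push. Stack: bcaedb
  Read 'c': push. Stack: bcaedbc
  Read 'd': push. Stack: bcaedbcd
  Read 'c': push. Stack: bcaedbcdc
  Read 'c': matches stack top 'c' => pop. Stack: bcaedbcd
  Read 'e': push. Stack: bcaedbcde
Final stack: "bcaedbcde" (length 9)

9


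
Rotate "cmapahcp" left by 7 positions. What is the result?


Input: "cmapahcp", rotate left by 7
First 7 characters: "cmapahc"
Remaining characters: "p"
Concatenate remaining + first: "p" + "cmapahc" = "pcmapahc"

pcmapahc


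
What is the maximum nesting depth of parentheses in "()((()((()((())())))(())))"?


Input: "()((()((()((())())))(())))"
Tracking depth:
  Position 0 '(': depth becomes 1
  Position 1 ')': depth becomes 0
  Position 2 '(': depth becomes 1
  Position 3 '(': depth becomes 2
  Position 4 '(': depth becomes 3
  Position 5 ')': depth becomes 2
  Position 6 '(': depth becomes 3
  Position 7 '(': depth becomes 4
  Position 8 '(': depth becomes 5
  Position 9 ')': depth becomes 4
  Position 10 '(': depth becomes 5
  Position 11 '(': depth becomes 6
  Position 12 '(': depth becomes 7
  Position 13 ')': depth becomes 6
  Position 14 ')': depth becomes 5
  Position 15 '(': depth becomes 6
  Position 16 ')': depth becomes 5
  Position 17 ')': depth becomes 4
  Position 18 ')': depth becomes 3
  Position 19 ')': depth becomes 2
  Position 20 '(': depth becomes 3
  Position 21 '(': depth becomes 4
  Position 22 ')': depth becomes 3
  Position 23 ')': depth becomes 2
  Position 24 ')': depth becomes 1
  Position 25 ')': depth becomes 0
Maximum depth reached: 7

7


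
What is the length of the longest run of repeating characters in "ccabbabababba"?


Input: "ccabbabababba"
Scanning for longest run:
  Position 1 ('c'): continues run of 'c', length=2
  Position 2 ('a'): new char, reset run to 1
  Position 3 ('b'): new char, reset run to 1
  Position 4 ('b'): continues run of 'b', length=2
  Position 5 ('a'): new char, reset run to 1
  Position 6 ('b'): new char, reset run to 1
  Position 7 ('a'): new char, reset run to 1
  Position 8 ('b'): new char, reset run to 1
  Position 9 ('a'): new char, reset run to 1
  Position 10 ('b'): new char, reset run to 1
  Position 11 ('b'): continues run of 'b', length=2
  Position 12 ('a'): new char, reset run to 1
Longest run: 'c' with length 2

2


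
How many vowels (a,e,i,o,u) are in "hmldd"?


Input: hmldd
Checking each character:
  'h' at position 0: consonant
  'm' at position 1: consonant
  'l' at position 2: consonant
  'd' at position 3: consonant
  'd' at position 4: consonant
Total vowels: 0

0


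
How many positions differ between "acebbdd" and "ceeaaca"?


Comparing "acebbdd" and "ceeaaca" position by position:
  Position 0: 'a' vs 'c' => DIFFER
  Position 1: 'c' vs 'e' => DIFFER
  Position 2: 'e' vs 'e' => same
  Position 3: 'b' vs 'a' => DIFFER
  Position 4: 'b' vs 'a' => DIFFER
  Position 5: 'd' vs 'c' => DIFFER
  Position 6: 'd' vs 'a' => DIFFER
Positions that differ: 6

6


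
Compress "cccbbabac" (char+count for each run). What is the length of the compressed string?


Input: cccbbabac
Runs:
  'c' x 3 => "c3"
  'b' x 2 => "b2"
  'a' x 1 => "a1"
  'b' x 1 => "b1"
  'a' x 1 => "a1"
  'c' x 1 => "c1"
Compressed: "c3b2a1b1a1c1"
Compressed length: 12

12


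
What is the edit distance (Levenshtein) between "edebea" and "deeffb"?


Computing edit distance: "edebea" -> "deeffb"
DP table:
           d    e    e    f    f    b
      0    1    2    3    4    5    6
  e   1    1    1    2    3    4    5
  d   2    1    2    2    3    4    5
  e   3    2    1    2    3    4    5
  b   4    3    2    2    3    4    4
  e   5    4    3    2    3    4    5
  a   6    5    4    3    3    4    5
Edit distance = dp[6][6] = 5

5


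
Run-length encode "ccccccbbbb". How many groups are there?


Input: ccccccbbbb
Scanning for consecutive runs:
  Group 1: 'c' x 6 (positions 0-5)
  Group 2: 'b' x 4 (positions 6-9)
Total groups: 2

2


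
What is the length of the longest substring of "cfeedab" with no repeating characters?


Input: "cfeedab"
Sliding window (track last position of each char):
  Position 0 ('c'): window [0,0] length 1 -- new best
  Position 1 ('f'): window [0,1] length 2 -- new best
  Position 2 ('e'): window [0,2] length 3 -- new best
  Position 3 ('e'): repeat (last at 2), move window start to 3
  Position 3 ('e'): window [3,3] length 1
  Position 4 ('d'): window [3,4] length 2
  Position 5 ('a'): window [3,5] length 3
  Position 6 ('b'): window [3,6] length 4 -- new best
Longest substring with no repeats: "edab" with length 4

4


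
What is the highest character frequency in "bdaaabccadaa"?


Input: bdaaabccadaa
Character counts:
  'a': 6
  'b': 2
  'c': 2
  'd': 2
Maximum frequency: 6

6


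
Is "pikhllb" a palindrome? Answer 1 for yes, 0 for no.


Input: pikhllb
Reversed: bllhkip
  Compare pos 0 ('p') with pos 6 ('b'): MISMATCH
  Compare pos 1 ('i') with pos 5 ('l'): MISMATCH
  Compare pos 2 ('k') with pos 4 ('l'): MISMATCH
Result: not a palindrome

0


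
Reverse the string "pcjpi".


Input: pcjpi
Reading characters right to left:
  Position 4: 'i'
  Position 3: 'p'
  Position 2: 'j'
  Position 1: 'c'
  Position 0: 'p'
Reversed: ipjcp

ipjcp


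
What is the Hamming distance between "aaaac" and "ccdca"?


Comparing "aaaac" and "ccdca" position by position:
  Position 0: 'a' vs 'c' => differ
  Position 1: 'a' vs 'c' => differ
  Position 2: 'a' vs 'd' => differ
  Position 3: 'a' vs 'c' => differ
  Position 4: 'c' vs 'a' => differ
Total differences (Hamming distance): 5

5


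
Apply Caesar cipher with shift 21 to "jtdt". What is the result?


Caesar cipher: shift "jtdt" by 21
  'j' (pos 9) + 21 = pos 4 = 'e'
  't' (pos 19) + 21 = pos 14 = 'o'
  'd' (pos 3) + 21 = pos 24 = 'y'
  't' (pos 19) + 21 = pos 14 = 'o'
Result: eoyo

eoyo


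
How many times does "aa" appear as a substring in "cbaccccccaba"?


Searching for "aa" in "cbaccccccaba"
Scanning each position:
  Position 0: "cb" => no
  Position 1: "ba" => no
  Position 2: "ac" => no
  Position 3: "cc" => no
  Position 4: "cc" => no
  Position 5: "cc" => no
  Position 6: "cc" => no
  Position 7: "cc" => no
  Position 8: "ca" => no
  Position 9: "ab" => no
  Position 10: "ba" => no
Total occurrences: 0

0


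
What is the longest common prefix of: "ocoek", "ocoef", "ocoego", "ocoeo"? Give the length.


Words: ocoek, ocoef, ocoego, ocoeo
  Position 0: all 'o' => match
  Position 1: all 'c' => match
  Position 2: all 'o' => match
  Position 3: all 'e' => match
  Position 4: ('k', 'f', 'g', 'o') => mismatch, stop
LCP = "ocoe" (length 4)

4


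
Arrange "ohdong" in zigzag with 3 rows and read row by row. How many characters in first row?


Zigzag "ohdong" into 3 rows:
Placing characters:
  'o' => row 0
  'h' => row 1
  'd' => row 2
  'o' => row 1
  'n' => row 0
  'g' => row 1
Rows:
  Row 0: "on"
  Row 1: "hog"
  Row 2: "d"
First row length: 2

2


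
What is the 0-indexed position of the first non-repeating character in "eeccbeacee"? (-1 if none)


Input: eeccbeacee
Character frequencies:
  'a': 1
  'b': 1
  'c': 3
  'e': 5
Scanning left to right for freq == 1:
  Position 0 ('e'): freq=5, skip
  Position 1 ('e'): freq=5, skip
  Position 2 ('c'): freq=3, skip
  Position 3 ('c'): freq=3, skip
  Position 4 ('b'): unique! => answer = 4

4


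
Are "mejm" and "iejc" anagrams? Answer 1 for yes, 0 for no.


Strings: "mejm", "iejc"
Sorted first:  ejmm
Sorted second: ceij
Differ at position 0: 'e' vs 'c' => not anagrams

0


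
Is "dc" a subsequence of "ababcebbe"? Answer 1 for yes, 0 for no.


Check if "dc" is a subsequence of "ababcebbe"
Greedy scan:
  Position 0 ('a'): no match needed
  Position 1 ('b'): no match needed
  Position 2 ('a'): no match needed
  Position 3 ('b'): no match needed
  Position 4 ('c'): no match needed
  Position 5 ('e'): no match needed
  Position 6 ('b'): no match needed
  Position 7 ('b'): no match needed
  Position 8 ('e'): no match needed
Only matched 0/2 characters => not a subsequence

0


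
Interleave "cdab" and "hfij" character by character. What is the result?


Interleaving "cdab" and "hfij":
  Position 0: 'c' from first, 'h' from second => "ch"
  Position 1: 'd' from first, 'f' from second => "df"
  Position 2: 'a' from first, 'i' from second => "ai"
  Position 3: 'b' from first, 'j' from second => "bj"
Result: chdfaibj

chdfaibj


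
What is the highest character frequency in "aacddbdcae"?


Input: aacddbdcae
Character counts:
  'a': 3
  'b': 1
  'c': 2
  'd': 3
  'e': 1
Maximum frequency: 3

3


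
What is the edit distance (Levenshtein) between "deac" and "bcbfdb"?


Computing edit distance: "deac" -> "bcbfdb"
DP table:
           b    c    b    f    d    b
      0    1    2    3    4    5    6
  d   1    1    2    3    4    4    5
  e   2    2    2    3    4    5    5
  a   3    3    3    3    4    5    6
  c   4    4    3    4    4    5    6
Edit distance = dp[4][6] = 6

6


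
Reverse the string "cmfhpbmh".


Input: cmfhpbmh
Reading characters right to left:
  Position 7: 'h'
  Position 6: 'm'
  Position 5: 'b'
  Position 4: 'p'
  Position 3: 'h'
  Position 2: 'f'
  Position 1: 'm'
  Position 0: 'c'
Reversed: hmbphfmc

hmbphfmc


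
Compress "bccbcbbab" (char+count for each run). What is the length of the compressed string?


Input: bccbcbbab
Runs:
  'b' x 1 => "b1"
  'c' x 2 => "c2"
  'b' x 1 => "b1"
  'c' x 1 => "c1"
  'b' x 2 => "b2"
  'a' x 1 => "a1"
  'b' x 1 => "b1"
Compressed: "b1c2b1c1b2a1b1"
Compressed length: 14

14


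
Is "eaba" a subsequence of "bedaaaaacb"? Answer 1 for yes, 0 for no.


Check if "eaba" is a subsequence of "bedaaaaacb"
Greedy scan:
  Position 0 ('b'): no match needed
  Position 1 ('e'): matches sub[0] = 'e'
  Position 2 ('d'): no match needed
  Position 3 ('a'): matches sub[1] = 'a'
  Position 4 ('a'): no match needed
  Position 5 ('a'): no match needed
  Position 6 ('a'): no match needed
  Position 7 ('a'): no match needed
  Position 8 ('c'): no match needed
  Position 9 ('b'): matches sub[2] = 'b'
Only matched 3/4 characters => not a subsequence

0


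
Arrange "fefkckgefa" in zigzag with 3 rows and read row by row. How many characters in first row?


Zigzag "fefkckgefa" into 3 rows:
Placing characters:
  'f' => row 0
  'e' => row 1
  'f' => row 2
  'k' => row 1
  'c' => row 0
  'k' => row 1
  'g' => row 2
  'e' => row 1
  'f' => row 0
  'a' => row 1
Rows:
  Row 0: "fcf"
  Row 1: "ekkea"
  Row 2: "fg"
First row length: 3

3


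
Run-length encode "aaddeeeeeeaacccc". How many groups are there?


Input: aaddeeeeeeaacccc
Scanning for consecutive runs:
  Group 1: 'a' x 2 (positions 0-1)
  Group 2: 'd' x 2 (positions 2-3)
  Group 3: 'e' x 6 (positions 4-9)
  Group 4: 'a' x 2 (positions 10-11)
  Group 5: 'c' x 4 (positions 12-15)
Total groups: 5

5


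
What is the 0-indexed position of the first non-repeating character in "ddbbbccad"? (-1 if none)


Input: ddbbbccad
Character frequencies:
  'a': 1
  'b': 3
  'c': 2
  'd': 3
Scanning left to right for freq == 1:
  Position 0 ('d'): freq=3, skip
  Position 1 ('d'): freq=3, skip
  Position 2 ('b'): freq=3, skip
  Position 3 ('b'): freq=3, skip
  Position 4 ('b'): freq=3, skip
  Position 5 ('c'): freq=2, skip
  Position 6 ('c'): freq=2, skip
  Position 7 ('a'): unique! => answer = 7

7


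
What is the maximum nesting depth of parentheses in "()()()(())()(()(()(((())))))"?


Input: "()()()(())()(()(()(((())))))"
Tracking depth:
  Position 0 '(': depth becomes 1
  Position 1 ')': depth becomes 0
  Position 2 '(': depth becomes 1
  Position 3 ')': depth becomes 0
  Position 4 '(': depth becomes 1
  Position 5 ')': depth becomes 0
  Position 6 '(': depth becomes 1
  Position 7 '(': depth becomes 2
  Position 8 ')': depth becomes 1
  Position 9 ')': depth becomes 0
  Position 10 '(': depth becomes 1
  Position 11 ')': depth becomes 0
  Position 12 '(': depth becomes 1
  Position 13 '(': depth becomes 2
  Position 14 ')': depth becomes 1
  Position 15 '(': depth becomes 2
  Position 16 '(': depth becomes 3
  Position 17 ')': depth becomes 2
  Position 18 '(': depth becomes 3
  Position 19 '(': depth becomes 4
  Position 20 '(': depth becomes 5
  Position 21 '(': depth becomes 6
  Position 22 ')': depth becomes 5
  Position 23 ')': depth becomes 4
  Position 24 ')': depth becomes 3
  Position 25 ')': depth becomes 2
  Position 26 ')': depth becomes 1
  Position 27 ')': depth becomes 0
Maximum depth reached: 6

6


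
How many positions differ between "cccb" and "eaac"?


Comparing "cccb" and "eaac" position by position:
  Position 0: 'c' vs 'e' => DIFFER
  Position 1: 'c' vs 'a' => DIFFER
  Position 2: 'c' vs 'a' => DIFFER
  Position 3: 'b' vs 'c' => DIFFER
Positions that differ: 4

4
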